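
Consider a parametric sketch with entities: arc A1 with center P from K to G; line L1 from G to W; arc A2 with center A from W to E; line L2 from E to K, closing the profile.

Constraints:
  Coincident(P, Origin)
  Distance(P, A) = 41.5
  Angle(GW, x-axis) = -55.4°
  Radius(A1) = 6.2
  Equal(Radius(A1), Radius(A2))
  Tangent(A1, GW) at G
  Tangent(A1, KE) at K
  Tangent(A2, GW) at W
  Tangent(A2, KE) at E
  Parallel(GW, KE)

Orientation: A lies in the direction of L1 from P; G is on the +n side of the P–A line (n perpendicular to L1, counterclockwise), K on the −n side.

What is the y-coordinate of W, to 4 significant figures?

-30.64

The slot axis is L1's direction at -55.4°, so u = (cos -55.4°, sin -55.4°) = (0.5678, -0.8231) and n = (−sin -55.4°, cos -55.4°) = (0.8231, 0.5678). P is at the origin and A lies 41.5 along u from P, so A = 41.5·u = (23.57, -34.16). Tangency of A1 to both parallel lines with radius 6.2 puts G and K at P ± 6.2·n: G = (5.103, 3.521), K = (-5.103, -3.521). Equal radii place W and E the same way about A: W = A + 6.2·n = (28.67, -30.64), E = A − 6.2·n = (18.46, -37.68). So W.y = -30.64.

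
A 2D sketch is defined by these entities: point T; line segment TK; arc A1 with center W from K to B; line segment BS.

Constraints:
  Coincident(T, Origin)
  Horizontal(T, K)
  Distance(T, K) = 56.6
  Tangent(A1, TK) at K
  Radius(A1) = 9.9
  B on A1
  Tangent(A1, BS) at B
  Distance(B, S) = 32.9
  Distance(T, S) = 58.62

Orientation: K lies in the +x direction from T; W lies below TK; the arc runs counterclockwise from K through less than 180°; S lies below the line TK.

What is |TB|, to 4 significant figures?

47.56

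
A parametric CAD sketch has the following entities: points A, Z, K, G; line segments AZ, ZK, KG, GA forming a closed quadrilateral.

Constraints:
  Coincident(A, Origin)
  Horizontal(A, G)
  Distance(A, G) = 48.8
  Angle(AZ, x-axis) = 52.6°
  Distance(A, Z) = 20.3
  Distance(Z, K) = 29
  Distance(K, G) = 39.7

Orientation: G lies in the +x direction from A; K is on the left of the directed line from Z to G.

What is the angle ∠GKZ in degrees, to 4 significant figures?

68.95°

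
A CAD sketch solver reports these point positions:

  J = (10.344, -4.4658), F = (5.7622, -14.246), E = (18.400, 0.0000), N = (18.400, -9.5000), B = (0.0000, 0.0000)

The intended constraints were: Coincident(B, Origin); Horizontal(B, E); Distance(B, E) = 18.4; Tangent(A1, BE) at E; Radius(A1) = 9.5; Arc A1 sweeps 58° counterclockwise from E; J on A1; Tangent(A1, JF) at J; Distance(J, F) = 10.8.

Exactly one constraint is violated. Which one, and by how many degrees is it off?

Tangent(A1, JF) at J — off by 6.90°.

B = (0.00, 0.00) ✓; B.y = 0.00, E.y = 0.00 ✓; |BE| = 18.40 ✓; ∠(NE, EB) = 90.00° ✓; |NE| = 9.500 ✓; bearing(N→J) − bearing(N→E) = 58.00° ✓; |NJ| = 9.500 ✓; ∠(NJ, JF) = 83.10° ✗; |JF| = 10.80 ✓.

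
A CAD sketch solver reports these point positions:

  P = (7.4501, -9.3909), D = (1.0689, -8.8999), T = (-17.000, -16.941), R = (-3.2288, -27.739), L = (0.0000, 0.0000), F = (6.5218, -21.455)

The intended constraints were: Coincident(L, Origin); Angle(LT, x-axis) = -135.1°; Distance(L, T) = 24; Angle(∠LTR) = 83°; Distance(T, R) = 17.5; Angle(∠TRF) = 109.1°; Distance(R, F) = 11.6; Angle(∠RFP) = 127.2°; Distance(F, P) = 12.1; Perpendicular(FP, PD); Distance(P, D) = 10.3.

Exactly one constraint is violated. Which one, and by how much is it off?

Distance(P, D) = 10.3 — off by 3.90.

L = (0.00, 0.00) ✓; LT at -135.1° ✓; |LT| = 24.00 ✓; ∠LTR = 83.00° ✓; |TR| = 17.50 ✓; ∠TRF = 109.1° ✓; |RF| = 11.60 ✓; ∠RFP = 127.2° ✓; |FP| = 12.10 ✓; ∠(FP, PD) = 90.00° ✓; |PD| = 6.400 ✗.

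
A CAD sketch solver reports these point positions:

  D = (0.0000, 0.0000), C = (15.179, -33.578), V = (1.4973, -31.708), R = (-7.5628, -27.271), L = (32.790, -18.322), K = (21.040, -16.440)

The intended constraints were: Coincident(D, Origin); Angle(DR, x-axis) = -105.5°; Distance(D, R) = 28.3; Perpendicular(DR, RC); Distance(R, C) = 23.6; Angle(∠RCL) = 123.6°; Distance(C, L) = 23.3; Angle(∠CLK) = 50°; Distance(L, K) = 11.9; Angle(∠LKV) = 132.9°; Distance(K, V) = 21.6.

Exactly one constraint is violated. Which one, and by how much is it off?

Distance(K, V) = 21.6 — off by 3.20.

D = (0.00, 0.00) ✓; DR at -105.5° ✓; |DR| = 28.30 ✓; ∠(DR, RC) = 90.00° ✓; |RC| = 23.60 ✓; ∠RCL = 123.6° ✓; |CL| = 23.30 ✓; ∠CLK = 50.00° ✓; |LK| = 11.90 ✓; ∠LKV = 132.9° ✓; |KV| = 24.80 ✗.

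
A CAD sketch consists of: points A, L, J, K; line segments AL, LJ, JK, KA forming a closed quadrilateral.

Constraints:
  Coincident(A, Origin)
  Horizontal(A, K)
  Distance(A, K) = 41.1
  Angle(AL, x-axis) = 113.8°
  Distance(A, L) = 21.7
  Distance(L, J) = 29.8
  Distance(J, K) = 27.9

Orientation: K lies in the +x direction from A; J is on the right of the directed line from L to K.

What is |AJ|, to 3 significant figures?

13.2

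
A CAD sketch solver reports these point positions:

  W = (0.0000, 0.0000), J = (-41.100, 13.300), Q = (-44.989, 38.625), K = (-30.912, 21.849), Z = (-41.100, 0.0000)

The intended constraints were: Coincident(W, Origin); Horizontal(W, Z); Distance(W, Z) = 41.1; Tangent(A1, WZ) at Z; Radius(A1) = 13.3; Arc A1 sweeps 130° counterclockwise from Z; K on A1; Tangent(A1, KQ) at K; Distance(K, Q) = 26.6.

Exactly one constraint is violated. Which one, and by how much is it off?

Distance(K, Q) = 26.6 — off by 4.70.

W = (0.00, 0.00) ✓; W.y = 0.00, Z.y = 0.00 ✓; |WZ| = 41.10 ✓; ∠(JZ, ZW) = 90.00° ✓; |JZ| = 13.30 ✓; bearing(J→K) − bearing(J→Z) = 130.0° ✓; |JK| = 13.30 ✓; ∠(JK, KQ) = 90.00° ✓; |KQ| = 21.90 ✗.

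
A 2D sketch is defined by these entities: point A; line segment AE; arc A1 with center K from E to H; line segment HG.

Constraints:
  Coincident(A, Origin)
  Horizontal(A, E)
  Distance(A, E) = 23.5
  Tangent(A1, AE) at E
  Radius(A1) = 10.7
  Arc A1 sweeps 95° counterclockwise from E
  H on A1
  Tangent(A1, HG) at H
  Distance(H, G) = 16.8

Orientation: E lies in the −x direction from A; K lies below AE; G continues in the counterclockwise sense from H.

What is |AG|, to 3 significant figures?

43.3

A is at the origin; AE is horizontal with |AE| = 23.5 and E on the −x side, so E = (-23.5, 0.00). A1 meets AE tangentially, so KE is at right angles to AE, so K = E + (0, -10.7) = (-23.5, -10.7). On A1, E sits at bearing 90° from K; a 95° counterclockwise sweep puts H at bearing 185°, so H = K + 10.7·(cos 185°, sin 185°) = (-34.2, -11.6). Tangency of A1 to HG means the radius KH is perpendicular to HG, so HG runs along (−sin 185°, cos 185°); with |HG| = 16.8, G = (-32.7, -28.4). Then |AG| = |G − A| = 43.3.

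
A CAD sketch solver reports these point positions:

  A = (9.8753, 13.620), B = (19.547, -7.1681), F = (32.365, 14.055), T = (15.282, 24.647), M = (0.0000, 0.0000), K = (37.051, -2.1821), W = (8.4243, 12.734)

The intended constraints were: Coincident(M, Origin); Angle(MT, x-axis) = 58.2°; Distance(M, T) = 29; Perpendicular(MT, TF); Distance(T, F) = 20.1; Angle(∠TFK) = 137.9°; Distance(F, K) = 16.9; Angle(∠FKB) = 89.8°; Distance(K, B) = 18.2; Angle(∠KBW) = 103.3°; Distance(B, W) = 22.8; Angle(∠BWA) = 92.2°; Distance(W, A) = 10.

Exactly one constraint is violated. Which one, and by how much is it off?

Distance(W, A) = 10 — off by 8.30.

M = (0.00, 0.00) ✓; MT at 58.20° ✓; |MT| = 29.00 ✓; ∠(MT, TF) = 90.00° ✓; |TF| = 20.10 ✓; ∠TFK = 137.9° ✓; |FK| = 16.90 ✓; ∠FKB = 89.80° ✓; |KB| = 18.20 ✓; ∠KBW = 103.3° ✓; |BW| = 22.80 ✓; ∠BWA = 92.21° ✓; |WA| = 1.700 ✗.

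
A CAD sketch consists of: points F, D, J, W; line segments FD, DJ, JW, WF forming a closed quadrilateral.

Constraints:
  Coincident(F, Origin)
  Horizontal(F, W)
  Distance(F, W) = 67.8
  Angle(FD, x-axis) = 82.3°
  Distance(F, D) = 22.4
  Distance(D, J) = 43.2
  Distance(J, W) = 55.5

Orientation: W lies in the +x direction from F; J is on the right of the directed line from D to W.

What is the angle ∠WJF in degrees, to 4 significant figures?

109.3°

Checks: |DJ| = 43.20 ✓; |JW| = 55.50 ✓.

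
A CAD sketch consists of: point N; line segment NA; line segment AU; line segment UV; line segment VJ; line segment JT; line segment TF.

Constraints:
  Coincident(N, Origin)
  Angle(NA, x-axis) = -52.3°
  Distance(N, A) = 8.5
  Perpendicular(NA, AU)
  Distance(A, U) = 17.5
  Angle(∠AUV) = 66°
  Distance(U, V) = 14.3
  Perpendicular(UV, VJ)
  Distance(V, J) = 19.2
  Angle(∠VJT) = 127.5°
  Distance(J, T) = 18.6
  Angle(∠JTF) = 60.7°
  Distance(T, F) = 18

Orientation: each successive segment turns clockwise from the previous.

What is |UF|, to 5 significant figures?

13.062

N is at the origin; NA runs at -52.3° with length 8.5, so A = (5.1980, -6.7254). The perpendicularity gives AU at right angles to NA, so AU runs at -142.30°; with |AU| = 17.5, U = (-8.6484, -17.427). ∠AUV = 66.0° gives UV at 103.70° from the x-axis; with |UV| = 14.3, V = (-12.035, -3.5340). UV is perpendicular to VJ, so VJ runs at 13.700°; with |VJ| = 19.2, J = (6.6185, 1.0133). ∠VJT = 127.5° gives JT at -38.800° from the x-axis; with |JT| = 18.6, T = (21.114, -10.642). ∠JTF = 60.7° gives TF at -158.10° from the x-axis; with |TF| = 18.0, F = (4.4132, -17.355). Then |UF| = |F − U| = 13.062.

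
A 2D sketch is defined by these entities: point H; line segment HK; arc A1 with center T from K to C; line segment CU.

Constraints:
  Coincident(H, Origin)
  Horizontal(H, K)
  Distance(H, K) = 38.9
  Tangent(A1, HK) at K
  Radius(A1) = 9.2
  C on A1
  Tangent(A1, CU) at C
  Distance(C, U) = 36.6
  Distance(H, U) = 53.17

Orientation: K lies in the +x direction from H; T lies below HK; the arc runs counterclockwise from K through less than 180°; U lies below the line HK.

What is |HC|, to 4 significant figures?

30.97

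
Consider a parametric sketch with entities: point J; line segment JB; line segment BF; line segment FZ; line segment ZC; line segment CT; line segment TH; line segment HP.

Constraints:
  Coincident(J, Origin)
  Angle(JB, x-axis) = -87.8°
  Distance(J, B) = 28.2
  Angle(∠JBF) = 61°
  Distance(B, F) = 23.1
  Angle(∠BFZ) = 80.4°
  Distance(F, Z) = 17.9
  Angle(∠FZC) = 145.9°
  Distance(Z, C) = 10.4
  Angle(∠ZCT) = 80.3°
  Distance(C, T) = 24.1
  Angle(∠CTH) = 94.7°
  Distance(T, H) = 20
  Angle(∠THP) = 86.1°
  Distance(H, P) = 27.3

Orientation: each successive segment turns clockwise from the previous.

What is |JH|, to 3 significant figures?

32.0

J is at the origin; JB runs at -87.8° with length 28.2, so B = (1.08, -28.2). ∠JBF = 61.0° gives BF at 153° from the x-axis; with |BF| = 23.1, F = (-19.5, -17.8). ∠BFZ = 80.4° gives FZ at 53.6° from the x-axis; with |FZ| = 17.9, Z = (-8.91, -3.36). ∠FZC = 145.9° gives ZC at 19.5° from the x-axis; with |ZC| = 10.4, C = (0.889, 0.115). ∠ZCT = 80.3° gives CT at -80.2° from the x-axis; with |CT| = 24.1, T = (4.99, -23.6). ∠CTH = 94.7° gives TH at -166° from the x-axis; with |TH| = 20.0, H = (-14.4, -28.6). Then |JH| = |H − J| = 32.0.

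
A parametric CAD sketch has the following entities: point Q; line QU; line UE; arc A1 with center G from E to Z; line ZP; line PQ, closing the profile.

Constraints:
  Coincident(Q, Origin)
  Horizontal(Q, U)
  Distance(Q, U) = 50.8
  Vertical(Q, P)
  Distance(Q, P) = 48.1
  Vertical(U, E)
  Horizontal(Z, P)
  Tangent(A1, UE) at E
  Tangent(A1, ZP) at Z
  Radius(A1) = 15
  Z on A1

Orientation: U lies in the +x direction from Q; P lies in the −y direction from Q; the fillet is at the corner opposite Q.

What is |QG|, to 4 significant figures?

48.76

Q is at the origin; QU is horizontal with |QU| = 50.8 and U on the +x side, so U = (50.80, 0.000). QP is vertical with |QP| = 48.1 and P on the −y side, so P = (0.000, -48.10). The virtual corner opposite Q is at (50.80, -48.10). The tangent condition forces GE to be normal to UE and A1 meets ZP tangentially, so GZ is at right angles to ZP, with radius 15.0, so the center G sits 15.0 in from both sides at G = (35.80, -33.10). Then |QG| = |G − Q| = 48.76.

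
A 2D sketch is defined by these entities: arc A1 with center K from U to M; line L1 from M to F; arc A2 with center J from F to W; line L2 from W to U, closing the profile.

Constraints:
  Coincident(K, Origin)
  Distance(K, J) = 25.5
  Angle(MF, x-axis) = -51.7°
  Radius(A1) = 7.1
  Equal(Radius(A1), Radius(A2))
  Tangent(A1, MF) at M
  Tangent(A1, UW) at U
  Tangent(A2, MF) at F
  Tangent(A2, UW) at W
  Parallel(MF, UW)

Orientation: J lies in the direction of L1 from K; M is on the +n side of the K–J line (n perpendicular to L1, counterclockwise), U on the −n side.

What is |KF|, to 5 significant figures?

26.470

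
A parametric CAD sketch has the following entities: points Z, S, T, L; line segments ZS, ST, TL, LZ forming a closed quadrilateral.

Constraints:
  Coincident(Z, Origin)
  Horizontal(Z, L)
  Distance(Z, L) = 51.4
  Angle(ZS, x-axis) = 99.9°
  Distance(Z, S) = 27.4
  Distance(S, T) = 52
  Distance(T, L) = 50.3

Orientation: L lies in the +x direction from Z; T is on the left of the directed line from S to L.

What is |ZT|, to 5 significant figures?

65.002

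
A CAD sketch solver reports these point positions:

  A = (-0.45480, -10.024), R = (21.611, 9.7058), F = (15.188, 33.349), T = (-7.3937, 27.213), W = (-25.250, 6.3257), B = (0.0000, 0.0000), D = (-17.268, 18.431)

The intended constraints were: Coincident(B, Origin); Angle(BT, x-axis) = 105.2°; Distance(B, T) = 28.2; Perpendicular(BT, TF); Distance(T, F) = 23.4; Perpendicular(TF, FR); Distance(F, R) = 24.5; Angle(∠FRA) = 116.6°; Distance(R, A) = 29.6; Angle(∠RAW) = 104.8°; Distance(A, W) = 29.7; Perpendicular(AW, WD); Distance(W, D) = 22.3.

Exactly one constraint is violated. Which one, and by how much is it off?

Distance(W, D) = 22.3 — off by 7.80.

B = (0.00, 0.00) ✓; BT at 105.2° ✓; |BT| = 28.20 ✓; ∠(BT, TF) = 90.00° ✓; |TF| = 23.40 ✓; ∠(TF, FR) = 90.00° ✓; |FR| = 24.50 ✓; ∠FRA = 116.6° ✓; |RA| = 29.60 ✓; ∠RAW = 104.8° ✓; |AW| = 29.70 ✓; ∠(AW, WD) = 90.00° ✓; |WD| = 14.50 ✗.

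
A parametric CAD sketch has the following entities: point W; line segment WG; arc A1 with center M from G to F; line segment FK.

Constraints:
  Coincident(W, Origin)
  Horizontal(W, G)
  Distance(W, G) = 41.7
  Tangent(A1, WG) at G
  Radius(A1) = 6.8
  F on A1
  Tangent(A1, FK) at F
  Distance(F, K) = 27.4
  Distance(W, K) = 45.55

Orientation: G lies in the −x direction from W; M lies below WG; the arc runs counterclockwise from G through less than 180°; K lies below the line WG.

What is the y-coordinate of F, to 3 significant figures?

-10.7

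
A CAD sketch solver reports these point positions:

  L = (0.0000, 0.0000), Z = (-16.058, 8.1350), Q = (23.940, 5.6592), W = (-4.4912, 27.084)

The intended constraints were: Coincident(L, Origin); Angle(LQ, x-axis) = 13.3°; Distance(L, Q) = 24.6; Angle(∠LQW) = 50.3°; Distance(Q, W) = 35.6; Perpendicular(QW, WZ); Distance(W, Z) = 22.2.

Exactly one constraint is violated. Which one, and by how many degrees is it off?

Perpendicular(QW, WZ) — off by 5.60°.

L = (0.00, 0.00) ✓; LQ at 13.30° ✓; |LQ| = 24.60 ✓; ∠LQW = 50.30° ✓; |QW| = 35.60 ✓; ∠(QW, WZ) = 95.60° ✗; |WZ| = 22.20 ✓.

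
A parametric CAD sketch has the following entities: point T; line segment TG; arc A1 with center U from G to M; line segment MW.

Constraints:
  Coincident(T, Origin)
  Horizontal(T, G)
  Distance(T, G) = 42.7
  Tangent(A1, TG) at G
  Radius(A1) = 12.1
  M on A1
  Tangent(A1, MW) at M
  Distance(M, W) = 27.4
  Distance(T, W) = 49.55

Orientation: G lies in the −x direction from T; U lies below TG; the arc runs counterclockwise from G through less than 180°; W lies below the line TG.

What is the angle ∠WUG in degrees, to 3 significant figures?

155°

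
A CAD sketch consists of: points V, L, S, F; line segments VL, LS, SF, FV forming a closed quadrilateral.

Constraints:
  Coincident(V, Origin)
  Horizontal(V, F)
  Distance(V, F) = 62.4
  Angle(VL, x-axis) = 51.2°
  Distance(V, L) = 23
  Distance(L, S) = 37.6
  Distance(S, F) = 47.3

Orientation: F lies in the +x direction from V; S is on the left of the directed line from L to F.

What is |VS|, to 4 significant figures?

60.40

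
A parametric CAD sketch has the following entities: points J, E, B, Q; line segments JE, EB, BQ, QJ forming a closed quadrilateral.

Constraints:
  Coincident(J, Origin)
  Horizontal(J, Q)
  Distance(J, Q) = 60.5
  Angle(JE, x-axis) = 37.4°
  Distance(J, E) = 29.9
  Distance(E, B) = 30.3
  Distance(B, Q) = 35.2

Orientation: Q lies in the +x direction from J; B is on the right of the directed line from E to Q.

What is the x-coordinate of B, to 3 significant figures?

27.4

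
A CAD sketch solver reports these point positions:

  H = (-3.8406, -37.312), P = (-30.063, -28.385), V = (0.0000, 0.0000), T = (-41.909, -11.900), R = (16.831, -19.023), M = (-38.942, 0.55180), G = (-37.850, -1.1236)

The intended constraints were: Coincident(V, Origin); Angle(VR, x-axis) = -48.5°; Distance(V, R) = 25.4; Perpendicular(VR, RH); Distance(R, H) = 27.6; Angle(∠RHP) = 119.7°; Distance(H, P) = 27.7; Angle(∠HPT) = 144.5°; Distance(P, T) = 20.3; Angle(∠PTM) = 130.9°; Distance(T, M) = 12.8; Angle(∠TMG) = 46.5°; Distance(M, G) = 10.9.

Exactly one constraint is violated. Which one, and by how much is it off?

Distance(M, G) = 10.9 — off by 8.90.

V = (0.00, 0.00) ✓; VR at -48.50° ✓; |VR| = 25.40 ✓; ∠(VR, RH) = 90.00° ✓; |RH| = 27.60 ✓; ∠RHP = 119.7° ✓; |HP| = 27.70 ✓; ∠HPT = 144.5° ✓; |PT| = 20.30 ✓; ∠PTM = 130.9° ✓; |TM| = 12.80 ✓; ∠TMG = 46.50° ✓; |MG| = 2.000 ✗.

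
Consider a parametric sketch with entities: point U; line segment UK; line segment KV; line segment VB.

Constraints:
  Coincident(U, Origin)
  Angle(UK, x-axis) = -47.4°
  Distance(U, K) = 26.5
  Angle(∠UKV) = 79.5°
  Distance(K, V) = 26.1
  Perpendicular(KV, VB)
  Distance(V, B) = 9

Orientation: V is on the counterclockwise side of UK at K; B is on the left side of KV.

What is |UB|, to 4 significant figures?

27.26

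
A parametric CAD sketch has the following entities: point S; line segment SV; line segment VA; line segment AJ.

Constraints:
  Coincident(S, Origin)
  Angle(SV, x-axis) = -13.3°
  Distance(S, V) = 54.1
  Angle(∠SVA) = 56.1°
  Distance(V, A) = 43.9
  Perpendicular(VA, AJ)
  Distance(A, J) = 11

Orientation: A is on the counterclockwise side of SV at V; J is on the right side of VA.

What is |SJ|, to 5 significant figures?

57.564

S is at the origin; SV runs at -13.3° with length 54.1, so V = 54.1·(cos -13.3°, sin -13.3°) = (52.649, -12.446). ∠SVA = 56.1°, so VA runs at -13.3° + (180° − 56.1°) = 110.60° from the x-axis; with |VA| = 43.9, A = V + 43.9·(cos 110.60°, sin 110.60°) = (37.203, 28.647). VA ⟂ AJ; with |AJ| = 11.0 on the right of VA, J = A + 11.0·(0.93606, 0.35184) = (47.500, 32.518). Then |SJ| = |J − S| = 57.564.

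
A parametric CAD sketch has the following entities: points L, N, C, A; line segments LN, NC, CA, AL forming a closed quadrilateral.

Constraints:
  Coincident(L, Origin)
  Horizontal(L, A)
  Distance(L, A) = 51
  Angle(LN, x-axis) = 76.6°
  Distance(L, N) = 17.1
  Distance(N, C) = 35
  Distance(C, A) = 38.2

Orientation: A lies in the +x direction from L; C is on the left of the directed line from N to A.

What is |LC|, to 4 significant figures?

48.42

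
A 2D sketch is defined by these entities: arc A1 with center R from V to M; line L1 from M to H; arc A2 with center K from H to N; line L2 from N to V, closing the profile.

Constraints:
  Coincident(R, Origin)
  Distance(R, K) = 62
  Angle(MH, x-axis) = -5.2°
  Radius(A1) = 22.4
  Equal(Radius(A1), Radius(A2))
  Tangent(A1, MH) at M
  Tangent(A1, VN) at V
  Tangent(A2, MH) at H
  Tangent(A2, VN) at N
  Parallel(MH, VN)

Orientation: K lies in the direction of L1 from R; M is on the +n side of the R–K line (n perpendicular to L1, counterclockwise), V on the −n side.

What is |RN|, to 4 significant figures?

65.92

The slot axis is L1's direction at -5.2°, so u = (cos -5.2°, sin -5.2°) = (0.9959, -0.09063) and n = (−sin -5.2°, cos -5.2°) = (0.09063, 0.9959). R is at the origin and K lies 62.0 along u from R, so K = 62.0·u = (61.74, -5.619). Tangency of A1 to both parallel lines with radius 22.4 puts M and V at R ± 22.4·n: M = (2.030, 22.31), V = (-2.030, -22.31). Equal radii place H and N the same way about K: H = K + 22.4·n = (63.78, 16.69), N = K − 22.4·n = (59.71, -27.93). Then |RN| = |N − R| = 65.92.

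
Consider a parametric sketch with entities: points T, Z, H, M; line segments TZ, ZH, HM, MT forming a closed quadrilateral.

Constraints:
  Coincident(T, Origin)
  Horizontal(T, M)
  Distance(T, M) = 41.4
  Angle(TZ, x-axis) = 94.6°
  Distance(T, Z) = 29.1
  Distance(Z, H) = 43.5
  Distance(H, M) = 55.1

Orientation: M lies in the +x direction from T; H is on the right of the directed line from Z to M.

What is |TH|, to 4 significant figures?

18.02

Checks: T.y = 0.00, M.y = 0.00 ✓; |ZH| = 43.50 ✓; |HM| = 55.10 ✓.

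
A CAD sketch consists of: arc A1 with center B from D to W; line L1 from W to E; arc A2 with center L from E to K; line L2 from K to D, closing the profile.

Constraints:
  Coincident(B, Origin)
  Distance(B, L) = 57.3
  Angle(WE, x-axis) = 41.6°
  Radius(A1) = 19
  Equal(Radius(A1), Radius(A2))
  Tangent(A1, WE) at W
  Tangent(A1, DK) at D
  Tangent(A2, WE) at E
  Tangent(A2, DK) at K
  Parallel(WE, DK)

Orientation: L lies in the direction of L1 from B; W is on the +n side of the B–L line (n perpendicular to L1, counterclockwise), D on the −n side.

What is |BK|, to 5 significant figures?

60.368

The slot axis is L1's direction at 41.6°, so u = (cos 41.6°, sin 41.6°) = (0.74780, 0.66393) and n = (−sin 41.6°, cos 41.6°) = (-0.66393, 0.74780). B is at the origin and L lies 57.3 along u from B, so L = 57.3·u = (42.849, 38.043). Tangency of A1 to both parallel lines with radius 19.0 puts W and D at B ± 19.0·n: W = (-12.615, 14.208), D = (12.615, -14.208). Equal radii place E and K the same way about L: E = L + 19.0·n = (30.234, 52.251), K = L − 19.0·n = (55.463, 23.835). Then |BK| = |K − B| = 60.368.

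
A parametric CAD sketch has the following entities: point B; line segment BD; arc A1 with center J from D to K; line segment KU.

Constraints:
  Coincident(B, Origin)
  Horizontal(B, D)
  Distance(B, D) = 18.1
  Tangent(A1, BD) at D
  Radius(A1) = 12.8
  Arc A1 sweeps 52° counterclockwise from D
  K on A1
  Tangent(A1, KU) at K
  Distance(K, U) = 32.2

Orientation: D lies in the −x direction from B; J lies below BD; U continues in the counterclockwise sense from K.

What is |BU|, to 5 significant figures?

56.769

B is at the origin; B and D share the same y with |BD| = 18.1 and D on the −x side, so D = (-18.100, 0.0000). The tangent condition forces JD to be normal to BD, so J = D + (0, -12.8) = (-18.100, -12.800). On A1, D sits at bearing 90° from J; a 52° counterclockwise sweep puts K at bearing 142°, so K = J + 12.8·(cos 142°, sin 142°) = (-28.187, -4.9195). Since A1 is tangent to KU there, JK ⟂ KU, so KU runs along (−sin 142°, cos 142°); with |KU| = 32.2, U = (-48.011, -30.293). Then |BU| = |U − B| = 56.769.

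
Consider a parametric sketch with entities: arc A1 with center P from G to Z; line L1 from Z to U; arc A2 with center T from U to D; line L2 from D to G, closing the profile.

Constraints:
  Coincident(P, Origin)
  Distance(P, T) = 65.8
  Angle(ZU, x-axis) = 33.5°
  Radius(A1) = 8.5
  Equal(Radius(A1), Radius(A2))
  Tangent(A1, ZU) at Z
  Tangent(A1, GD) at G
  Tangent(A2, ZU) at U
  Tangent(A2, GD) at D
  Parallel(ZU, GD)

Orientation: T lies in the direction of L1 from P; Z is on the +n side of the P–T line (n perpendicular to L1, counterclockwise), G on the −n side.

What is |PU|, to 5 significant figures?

66.347

The slot axis is L1's direction at 33.5°, so u = (cos 33.5°, sin 33.5°) = (0.83389, 0.55194) and n = (−sin 33.5°, cos 33.5°) = (-0.55194, 0.83389). P is at the origin and T lies 65.8 along u from P, so T = 65.8·u = (54.870, 36.317). Tangency of A1 to both parallel lines with radius 8.5 puts Z and G at P ± 8.5·n: Z = (-4.6915, 7.0880), G = (4.6915, -7.0880). Equal radii place U and D the same way about T: U = T + 8.5·n = (50.178, 43.405), D = T − 8.5·n = (59.561, 29.229). Then |PU| = |U − P| = 66.347.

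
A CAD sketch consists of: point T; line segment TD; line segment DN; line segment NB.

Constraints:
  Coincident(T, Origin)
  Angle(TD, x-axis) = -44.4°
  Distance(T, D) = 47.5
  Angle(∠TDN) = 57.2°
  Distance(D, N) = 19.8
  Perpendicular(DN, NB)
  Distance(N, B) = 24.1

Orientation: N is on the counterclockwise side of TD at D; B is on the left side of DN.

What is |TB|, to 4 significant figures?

16.90

T is at the origin; TD runs at -44.4° with length 47.5, so D = 47.5·(cos -44.4°, sin -44.4°) = (33.94, -33.23). ∠TDN = 57.2°, so DN runs at -44.4° + (180° − 57.2°) = 78.40° from the x-axis; with |DN| = 19.8, N = D + 19.8·(cos 78.40°, sin 78.40°) = (37.92, -13.84). DN is perpendicular to NB; with |NB| = 24.1 on the left of DN, B = N + 24.1·(-0.9796, 0.2011) = (14.31, -8.992). Then |TB| = |B − T| = 16.90.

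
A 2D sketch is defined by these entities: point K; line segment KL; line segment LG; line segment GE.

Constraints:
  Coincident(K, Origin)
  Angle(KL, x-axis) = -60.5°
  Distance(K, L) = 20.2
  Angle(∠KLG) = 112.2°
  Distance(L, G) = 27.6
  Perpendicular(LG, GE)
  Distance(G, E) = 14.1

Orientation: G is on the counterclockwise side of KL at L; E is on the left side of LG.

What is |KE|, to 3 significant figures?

35.5

K is at the origin; KL runs at -60.5° with length 20.2, so L = 20.2·(cos -60.5°, sin -60.5°) = (9.95, -17.6). ∠KLG = 112.2°, so LG runs at -60.5° + (180° − 112.2°) = 7.30° from the x-axis; with |LG| = 27.6, G = L + 27.6·(cos 7.30°, sin 7.30°) = (37.3, -14.1). LG ⟂ GE; with |GE| = 14.1 on the left of LG, E = G + 14.1·(-0.127, 0.992) = (35.5, -0.0885). Then |KE| = |E − K| = 35.5.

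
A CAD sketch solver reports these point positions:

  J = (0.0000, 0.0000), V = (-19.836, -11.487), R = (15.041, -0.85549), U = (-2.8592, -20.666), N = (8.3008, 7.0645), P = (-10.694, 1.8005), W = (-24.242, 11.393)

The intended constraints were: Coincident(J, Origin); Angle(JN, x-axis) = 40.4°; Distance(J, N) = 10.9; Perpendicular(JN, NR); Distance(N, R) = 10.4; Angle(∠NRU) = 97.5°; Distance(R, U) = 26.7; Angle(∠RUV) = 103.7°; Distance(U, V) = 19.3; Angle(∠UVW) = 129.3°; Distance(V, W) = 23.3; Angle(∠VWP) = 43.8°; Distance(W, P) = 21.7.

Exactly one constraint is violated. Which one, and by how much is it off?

Distance(W, P) = 21.7 — off by 5.10.

J = (0.00, 0.00) ✓; JN at 40.40° ✓; |JN| = 10.90 ✓; ∠(JN, NR) = 90.00° ✓; |NR| = 10.40 ✓; ∠NRU = 97.50° ✓; |RU| = 26.70 ✓; ∠RUV = 103.7° ✓; |UV| = 19.30 ✓; ∠UVW = 129.3° ✓; |VW| = 23.30 ✓; ∠VWP = 43.80° ✓; |WP| = 16.60 ✗.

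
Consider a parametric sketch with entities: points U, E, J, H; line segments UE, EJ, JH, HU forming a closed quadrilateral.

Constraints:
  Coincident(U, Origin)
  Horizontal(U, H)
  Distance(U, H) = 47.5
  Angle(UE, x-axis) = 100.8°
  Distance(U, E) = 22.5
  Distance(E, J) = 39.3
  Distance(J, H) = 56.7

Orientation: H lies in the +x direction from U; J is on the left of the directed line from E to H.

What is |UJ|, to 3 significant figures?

55.7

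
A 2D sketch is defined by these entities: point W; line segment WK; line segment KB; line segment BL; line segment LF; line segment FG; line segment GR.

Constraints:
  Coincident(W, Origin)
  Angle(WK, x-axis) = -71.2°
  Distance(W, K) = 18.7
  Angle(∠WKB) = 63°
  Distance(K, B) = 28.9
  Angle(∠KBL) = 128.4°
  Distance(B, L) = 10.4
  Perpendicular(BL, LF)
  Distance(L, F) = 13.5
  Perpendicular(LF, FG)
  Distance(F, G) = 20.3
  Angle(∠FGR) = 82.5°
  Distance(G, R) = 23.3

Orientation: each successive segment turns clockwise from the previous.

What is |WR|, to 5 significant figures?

36.667

W is at the origin; WK runs at -71.2° with length 18.7, so K = (6.0264, -17.702). ∠WKB = 63.0° gives KB at 171.80° from the x-axis; with |KB| = 28.9, B = (-22.578, -13.580). ∠KBL = 128.4° gives BL at 120.20° from the x-axis; with |BL| = 10.4, L = (-27.810, -4.5919). BL ⟂ LF, so LF runs at 30.200°; with |LF| = 13.5, F = (-16.142, 2.1989). LF is perpendicular to FG, so FG runs at -59.800°; with |FG| = 20.3, G = (-5.9306, -15.346). ∠FGR = 82.5° gives GR at -157.30° from the x-axis; with |GR| = 23.3, R = (-27.426, -24.338). Then |WR| = |R − W| = 36.667.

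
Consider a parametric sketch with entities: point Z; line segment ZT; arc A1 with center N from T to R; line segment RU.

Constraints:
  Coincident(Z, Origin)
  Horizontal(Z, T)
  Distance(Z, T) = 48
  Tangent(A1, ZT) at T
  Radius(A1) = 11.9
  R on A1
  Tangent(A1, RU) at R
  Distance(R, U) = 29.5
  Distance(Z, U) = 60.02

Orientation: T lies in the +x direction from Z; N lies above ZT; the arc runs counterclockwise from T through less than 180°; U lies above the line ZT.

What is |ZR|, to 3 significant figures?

60.8

Z is at the origin; Z and T share the same y with |ZT| = 48.0 and T on the +x side, so T = (48.0, 0.00). The tangent condition forces NT to be normal to ZT, so N = T + (0, 11.9) = (48.0, 11.9). Since NR ⟂ RU (tangency), |NU| = √(11.9² + 29.5²) = 31.8 regardless of where R sits on A1. So U lies on both circle(Z, 60.02) and circle(N, 31.8); the above-ZT intersection is U = (41.8, 43.1). R is the foot of the tangent from U: R = (58.0, 18.4).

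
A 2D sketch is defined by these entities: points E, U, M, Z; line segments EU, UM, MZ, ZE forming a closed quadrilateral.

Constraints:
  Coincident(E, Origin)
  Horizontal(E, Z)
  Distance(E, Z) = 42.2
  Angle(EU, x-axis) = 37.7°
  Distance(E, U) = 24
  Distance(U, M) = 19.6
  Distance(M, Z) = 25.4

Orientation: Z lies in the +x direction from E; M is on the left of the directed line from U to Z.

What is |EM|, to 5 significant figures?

43.513

Checks: |UM| = 19.60 ✓; |MZ| = 25.40 ✓.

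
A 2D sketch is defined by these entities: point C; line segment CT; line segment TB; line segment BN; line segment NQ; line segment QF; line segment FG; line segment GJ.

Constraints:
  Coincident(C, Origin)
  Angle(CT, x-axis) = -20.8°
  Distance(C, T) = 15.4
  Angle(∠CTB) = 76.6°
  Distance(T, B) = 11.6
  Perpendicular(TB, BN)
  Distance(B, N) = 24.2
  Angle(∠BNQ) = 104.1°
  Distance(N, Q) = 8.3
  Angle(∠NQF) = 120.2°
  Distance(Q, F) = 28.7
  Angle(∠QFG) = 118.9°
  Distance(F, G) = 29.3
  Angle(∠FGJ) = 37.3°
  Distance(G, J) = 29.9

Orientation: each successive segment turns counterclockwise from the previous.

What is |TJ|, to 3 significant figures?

6.15

∠QFG = 118.9° gives FG at 9.40° from the x-axis; with |FG| = 29.3, G = (35.5, -16.3). ∠FGJ = 37.3° gives GJ at 152° from the x-axis; with |GJ| = 29.9, J = (9.12, -2.32). Then |TJ| = |J − T| = 6.15.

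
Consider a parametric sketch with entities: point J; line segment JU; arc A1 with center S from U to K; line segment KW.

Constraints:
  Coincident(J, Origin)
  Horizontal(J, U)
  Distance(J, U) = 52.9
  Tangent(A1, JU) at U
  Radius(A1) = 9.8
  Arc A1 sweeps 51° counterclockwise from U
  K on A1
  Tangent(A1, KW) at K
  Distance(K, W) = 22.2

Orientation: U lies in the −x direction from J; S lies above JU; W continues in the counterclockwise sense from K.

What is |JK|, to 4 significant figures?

45.43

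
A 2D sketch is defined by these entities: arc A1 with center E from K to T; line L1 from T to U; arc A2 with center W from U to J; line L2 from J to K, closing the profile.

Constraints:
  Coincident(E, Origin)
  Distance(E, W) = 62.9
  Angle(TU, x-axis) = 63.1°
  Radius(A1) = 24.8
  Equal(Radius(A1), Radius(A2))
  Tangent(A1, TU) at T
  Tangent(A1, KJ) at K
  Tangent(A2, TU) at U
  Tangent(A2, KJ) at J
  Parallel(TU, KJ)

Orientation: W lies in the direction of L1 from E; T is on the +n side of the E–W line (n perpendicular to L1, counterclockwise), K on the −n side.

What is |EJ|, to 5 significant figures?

67.612

The slot axis is L1's direction at 63.1°, so u = (cos 63.1°, sin 63.1°) = (0.45243, 0.89180) and n = (−sin 63.1°, cos 63.1°) = (-0.89180, 0.45243). E is at the origin and W lies 62.9 along u from E, so W = 62.9·u = (28.458, 56.094). Tangency of A1 to both parallel lines with radius 24.8 puts T and K at E ± 24.8·n: T = (-22.117, 11.220), K = (22.117, -11.220). Equal radii place U and J the same way about W: U = W + 24.8·n = (6.3416, 67.314), J = W − 24.8·n = (50.575, 44.874). Then |EJ| = |J − E| = 67.612.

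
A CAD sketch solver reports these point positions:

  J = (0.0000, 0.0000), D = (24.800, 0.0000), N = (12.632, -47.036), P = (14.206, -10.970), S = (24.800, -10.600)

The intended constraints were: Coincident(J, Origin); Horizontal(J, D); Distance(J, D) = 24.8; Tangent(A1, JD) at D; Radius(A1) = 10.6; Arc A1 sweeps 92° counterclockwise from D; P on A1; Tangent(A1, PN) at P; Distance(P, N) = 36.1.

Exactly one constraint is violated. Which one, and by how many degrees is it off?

Tangent(A1, PN) at P — off by 4.50°.

J = (0.00, 0.00) ✓; J.y = 0.00, D.y = 0.00 ✓; |JD| = 24.80 ✓; ∠(SD, DJ) = 90.00° ✓; |SD| = 10.60 ✓; bearing(S→P) − bearing(S→D) = 92.00° ✓; |SP| = 10.60 ✓; ∠(SP, PN) = 94.50° ✗; |PN| = 36.10 ✓.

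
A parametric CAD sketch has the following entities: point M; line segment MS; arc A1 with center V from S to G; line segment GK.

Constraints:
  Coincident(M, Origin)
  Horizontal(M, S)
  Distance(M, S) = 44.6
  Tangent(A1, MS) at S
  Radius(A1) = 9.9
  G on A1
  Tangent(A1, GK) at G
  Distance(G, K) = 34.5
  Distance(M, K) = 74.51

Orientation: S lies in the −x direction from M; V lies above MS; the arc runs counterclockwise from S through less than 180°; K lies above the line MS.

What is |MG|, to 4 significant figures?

41.23

M is at the origin; M and S share the same y with |MS| = 44.6 and S on the −x side, so S = (-44.60, 0.000). Tangency of A1 to MS means the radius VS is perpendicular to MS, so V = S + (0, 9.9) = (-44.60, 9.900). Since VG ⟂ GK (tangency), |VK| = √(9.9² + 34.5²) = 35.89 regardless of where G sits on A1. So K lies on both circle(M, 74.51) and circle(V, 35.89); the above-MS intersection is K = (-62.03, 41.27). G is the foot of the tangent from K: G = (-37.61, 16.91).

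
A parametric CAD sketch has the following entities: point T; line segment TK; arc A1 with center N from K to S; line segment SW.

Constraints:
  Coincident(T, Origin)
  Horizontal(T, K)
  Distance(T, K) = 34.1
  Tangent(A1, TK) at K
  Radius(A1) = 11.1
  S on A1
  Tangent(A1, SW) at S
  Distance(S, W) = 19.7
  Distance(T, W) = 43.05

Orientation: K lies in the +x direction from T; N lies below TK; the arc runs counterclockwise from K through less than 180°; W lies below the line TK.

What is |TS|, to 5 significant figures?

27.010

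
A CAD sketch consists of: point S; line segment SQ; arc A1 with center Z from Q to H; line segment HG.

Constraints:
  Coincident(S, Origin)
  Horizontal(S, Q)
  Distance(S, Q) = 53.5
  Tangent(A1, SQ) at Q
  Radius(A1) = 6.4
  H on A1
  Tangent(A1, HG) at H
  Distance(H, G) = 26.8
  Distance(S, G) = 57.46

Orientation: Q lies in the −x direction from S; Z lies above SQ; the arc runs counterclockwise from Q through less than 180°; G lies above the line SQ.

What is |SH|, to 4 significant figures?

47.53

Checks: S.y = 0.00, Q.y = 0.00 ✓; |ZH| = 6.400 ✓; ∠(ZH, HG) = 90.00° ✓; |HG| = 26.80 ✓; |SG| = 57.46 ✓.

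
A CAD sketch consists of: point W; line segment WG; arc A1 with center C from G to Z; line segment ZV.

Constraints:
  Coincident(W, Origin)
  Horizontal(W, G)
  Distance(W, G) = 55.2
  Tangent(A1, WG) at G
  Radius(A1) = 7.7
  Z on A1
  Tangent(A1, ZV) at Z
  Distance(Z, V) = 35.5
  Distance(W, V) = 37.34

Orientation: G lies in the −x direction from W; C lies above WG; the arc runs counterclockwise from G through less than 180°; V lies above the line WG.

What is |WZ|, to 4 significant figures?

49.73

Checks: |CZ| = 7.700 ✓; ∠(CZ, ZV) = 90.00° ✓; |ZV| = 35.50 ✓; |WV| = 37.34 ✓.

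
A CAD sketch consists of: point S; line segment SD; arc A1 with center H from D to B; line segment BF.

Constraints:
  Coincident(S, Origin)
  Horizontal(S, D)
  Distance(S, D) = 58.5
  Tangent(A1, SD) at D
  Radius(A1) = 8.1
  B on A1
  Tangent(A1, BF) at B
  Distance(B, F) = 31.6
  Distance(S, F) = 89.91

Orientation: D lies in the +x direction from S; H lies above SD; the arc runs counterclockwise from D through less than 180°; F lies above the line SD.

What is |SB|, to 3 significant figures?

64.4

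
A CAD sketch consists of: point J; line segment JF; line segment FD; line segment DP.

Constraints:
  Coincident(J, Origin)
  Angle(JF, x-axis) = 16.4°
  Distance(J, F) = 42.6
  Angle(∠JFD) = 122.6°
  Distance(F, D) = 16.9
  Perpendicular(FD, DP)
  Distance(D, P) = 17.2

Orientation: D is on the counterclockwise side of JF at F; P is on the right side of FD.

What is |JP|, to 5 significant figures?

66.382

J is at the origin; JF runs at 16.4° with length 42.6, so F = 42.6·(cos 16.4°, sin 16.4°) = (40.867, 12.028). ∠JFD = 122.6°, so FD runs at 16.4° + (180° − 122.6°) = 73.800° from the x-axis; with |FD| = 16.9, D = F + 16.9·(cos 73.800°, sin 73.800°) = (45.582, 28.257). The perpendicularity gives DP at right angles to FD; with |DP| = 17.2 on the right of FD, P = D + 17.2·(0.96029, -0.27899) = (62.099, 23.458). Then |JP| = |P − J| = 66.382.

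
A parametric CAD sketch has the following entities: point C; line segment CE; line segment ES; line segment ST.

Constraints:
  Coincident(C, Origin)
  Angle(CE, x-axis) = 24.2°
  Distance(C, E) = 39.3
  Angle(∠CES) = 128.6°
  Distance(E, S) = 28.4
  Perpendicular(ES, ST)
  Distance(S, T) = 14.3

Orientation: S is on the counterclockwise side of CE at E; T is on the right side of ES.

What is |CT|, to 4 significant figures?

69.47

∠CES = 128.6°, so ES runs at 24.2° + (180° − 128.6°) = 75.60° from the x-axis; with |ES| = 28.4, S = E + 28.4·(cos 75.60°, sin 75.60°) = (42.91, 43.62). ES is perpendicular to ST; with |ST| = 14.3 on the right of ES, T = S + 14.3·(0.9686, -0.2487) = (56.76, 40.06). Then |CT| = |T − C| = 69.47.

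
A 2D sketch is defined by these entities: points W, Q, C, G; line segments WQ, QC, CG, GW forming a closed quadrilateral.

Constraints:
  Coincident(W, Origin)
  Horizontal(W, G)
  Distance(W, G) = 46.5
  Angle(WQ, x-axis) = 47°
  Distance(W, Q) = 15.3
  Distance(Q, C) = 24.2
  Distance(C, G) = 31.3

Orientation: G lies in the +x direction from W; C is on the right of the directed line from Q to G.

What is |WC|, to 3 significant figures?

21.2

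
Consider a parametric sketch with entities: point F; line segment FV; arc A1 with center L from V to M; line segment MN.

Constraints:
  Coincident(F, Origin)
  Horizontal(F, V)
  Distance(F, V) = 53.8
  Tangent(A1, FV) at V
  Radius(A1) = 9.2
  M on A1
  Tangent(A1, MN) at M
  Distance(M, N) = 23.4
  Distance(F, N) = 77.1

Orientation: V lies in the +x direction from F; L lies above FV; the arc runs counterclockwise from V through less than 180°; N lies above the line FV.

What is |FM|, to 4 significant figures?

62.20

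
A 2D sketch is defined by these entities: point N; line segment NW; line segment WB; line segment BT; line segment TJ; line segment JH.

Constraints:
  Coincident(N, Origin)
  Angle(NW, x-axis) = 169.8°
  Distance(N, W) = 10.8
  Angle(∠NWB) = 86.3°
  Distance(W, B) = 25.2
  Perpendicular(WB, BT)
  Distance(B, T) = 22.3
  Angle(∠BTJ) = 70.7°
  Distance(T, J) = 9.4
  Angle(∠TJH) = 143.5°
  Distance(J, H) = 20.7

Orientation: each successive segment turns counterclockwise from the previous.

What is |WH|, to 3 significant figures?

5.13

N is at the origin; NW runs at 169.8° with length 10.8, so W = (-10.6, 1.91). ∠NWB = 86.3° gives WB at -96.5° from the x-axis; with |WB| = 25.2, B = (-13.5, -23.1). The perpendicularity gives BT at right angles to WB, so BT runs at -6.50°; with |BT| = 22.3, T = (8.67, -25.6). ∠BTJ = 70.7° gives TJ at 103° from the x-axis; with |TJ| = 9.4, J = (6.59, -16.5). ∠TJH = 143.5° gives JH at 139° from the x-axis; with |JH| = 20.7, H = (-9.10, -2.99). Then |WH| = |H − W| = 5.13.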